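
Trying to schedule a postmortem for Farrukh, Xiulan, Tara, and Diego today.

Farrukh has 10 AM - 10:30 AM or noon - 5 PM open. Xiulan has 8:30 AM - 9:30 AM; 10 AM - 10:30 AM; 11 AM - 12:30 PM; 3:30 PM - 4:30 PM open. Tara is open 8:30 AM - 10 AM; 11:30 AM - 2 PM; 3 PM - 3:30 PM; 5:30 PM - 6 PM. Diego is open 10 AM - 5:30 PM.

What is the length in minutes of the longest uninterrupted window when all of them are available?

30

Farrukh ∩ Xiulan: 10:00-10:30, 12:00-12:30, 15:30-16:30.
Farrukh ∩ Xiulan ∩ Tara: 12:00-12:30.
Farrukh ∩ Xiulan ∩ Tara ∩ Diego: 12:00-12:30.
The longest is 12:00-12:30 at 30 minutes.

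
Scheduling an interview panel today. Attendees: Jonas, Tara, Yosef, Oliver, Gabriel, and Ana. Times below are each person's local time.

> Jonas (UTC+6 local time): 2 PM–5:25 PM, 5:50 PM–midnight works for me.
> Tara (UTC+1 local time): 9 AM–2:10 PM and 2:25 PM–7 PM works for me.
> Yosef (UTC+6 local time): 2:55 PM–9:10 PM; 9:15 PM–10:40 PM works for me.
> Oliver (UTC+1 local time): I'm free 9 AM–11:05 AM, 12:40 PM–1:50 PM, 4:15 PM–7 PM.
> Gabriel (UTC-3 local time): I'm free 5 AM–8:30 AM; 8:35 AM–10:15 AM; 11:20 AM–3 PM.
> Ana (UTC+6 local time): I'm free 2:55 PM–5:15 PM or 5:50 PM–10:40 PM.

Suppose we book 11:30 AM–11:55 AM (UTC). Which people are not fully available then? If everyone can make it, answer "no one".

Jonas in UTC: 08:00-11:25, 11:50-18:00 (subtract 6h to convert from UTC+6).
Tara in UTC: 08:00-13:10, 13:25-18:00 (subtract 1h to convert from UTC+1).
Yosef in UTC: 08:55-15:10, 15:15-16:40 (subtract 6h to convert from UTC+6).
Oliver in UTC: 08:00-10:05, 11:40-12:50, 15:15-18:00 (subtract 1h to convert from UTC+1).
Gabriel in UTC: 08:00-11:30, 11:35-13:15, 14:20-18:00 (add 3h to convert from UTC-3).
Ana in UTC: 08:55-11:15, 11:50-16:40 (subtract 6h to convert from UTC+6).
Jonas: not fully free for 11:30-11:55. Tara: free for 11:30-11:55. Yosef: free for 11:30-11:55. Oliver: not fully free for 11:30-11:55. Gabriel: not fully free for 11:30-11:55. Ana: not fully free for 11:30-11:55.

Ana, Gabriel, Jonas, Oliver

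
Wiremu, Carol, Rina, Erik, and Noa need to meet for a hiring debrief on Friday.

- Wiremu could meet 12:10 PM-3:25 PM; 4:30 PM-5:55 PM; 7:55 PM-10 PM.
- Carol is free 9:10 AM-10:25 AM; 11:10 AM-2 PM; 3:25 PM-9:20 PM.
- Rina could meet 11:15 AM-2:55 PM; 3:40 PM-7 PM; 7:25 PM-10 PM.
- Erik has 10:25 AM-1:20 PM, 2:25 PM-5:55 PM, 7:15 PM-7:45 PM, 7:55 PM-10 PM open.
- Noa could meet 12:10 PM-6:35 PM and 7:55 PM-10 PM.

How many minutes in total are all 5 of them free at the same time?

240

Wiremu ∩ Carol: 12:10-14:00, 16:30-17:55, 19:55-21:20.
Wiremu ∩ Carol ∩ Rina: 12:10-14:00, 16:30-17:55, 19:55-21:20.
Wiremu ∩ Carol ∩ Rina ∩ Erik: 12:10-13:20, 16:30-17:55, 19:55-21:20.
Wiremu ∩ Carol ∩ Rina ∩ Erik ∩ Noa: 12:10-13:20, 16:30-17:55, 19:55-21:20.
Those are the intersection windows.
Summing the common windows: 70 + 85 + 85 = 240 minutes.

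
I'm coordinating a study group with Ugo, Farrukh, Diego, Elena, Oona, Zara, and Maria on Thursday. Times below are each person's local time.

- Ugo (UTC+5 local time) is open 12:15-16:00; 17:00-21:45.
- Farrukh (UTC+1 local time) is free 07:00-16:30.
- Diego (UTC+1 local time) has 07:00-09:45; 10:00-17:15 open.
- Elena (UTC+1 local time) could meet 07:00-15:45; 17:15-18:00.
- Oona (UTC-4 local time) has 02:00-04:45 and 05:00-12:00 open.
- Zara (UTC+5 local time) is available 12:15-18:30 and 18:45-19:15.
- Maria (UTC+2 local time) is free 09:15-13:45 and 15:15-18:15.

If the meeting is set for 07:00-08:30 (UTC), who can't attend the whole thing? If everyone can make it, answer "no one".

Maria, Ugo, Zara

Ugo in UTC: 07:15-11:00, 12:00-16:45 (subtract 5h to convert from UTC+5).
Farrukh in UTC: 06:00-15:30 (subtract 1h to convert from UTC+1).
Diego in UTC: 06:00-08:45, 09:00-16:15 (subtract 1h to convert from UTC+1).
Elena in UTC: 06:00-14:45, 16:15-17:00 (subtract 1h to convert from UTC+1).
Oona in UTC: 06:00-08:45, 09:00-16:00 (add 4h to convert from UTC-4).
Zara in UTC: 07:15-13:30, 13:45-14:15 (subtract 5h to convert from UTC+5).
Maria in UTC: 07:15-11:45, 13:15-16:15 (subtract 2h to convert from UTC+2).
Ugo: not fully free for 07:00-08:30. Farrukh: free for 07:00-08:30. Diego: free for 07:00-08:30. Elena: free for 07:00-08:30. Oona: free for 07:00-08:30. Zara: not fully free for 07:00-08:30. Maria: not fully free for 07:00-08:30.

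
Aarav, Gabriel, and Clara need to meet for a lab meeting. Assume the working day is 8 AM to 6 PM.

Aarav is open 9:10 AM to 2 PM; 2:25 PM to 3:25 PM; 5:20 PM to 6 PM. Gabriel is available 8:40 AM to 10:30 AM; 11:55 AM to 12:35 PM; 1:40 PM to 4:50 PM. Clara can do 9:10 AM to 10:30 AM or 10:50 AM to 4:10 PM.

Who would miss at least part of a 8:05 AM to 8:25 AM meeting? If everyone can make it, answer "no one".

Aarav, Clara, Gabriel

Aarav: not fully free for 08:05-08:25. Gabriel: not fully free for 08:05-08:25. Clara: not fully free for 08:05-08:25.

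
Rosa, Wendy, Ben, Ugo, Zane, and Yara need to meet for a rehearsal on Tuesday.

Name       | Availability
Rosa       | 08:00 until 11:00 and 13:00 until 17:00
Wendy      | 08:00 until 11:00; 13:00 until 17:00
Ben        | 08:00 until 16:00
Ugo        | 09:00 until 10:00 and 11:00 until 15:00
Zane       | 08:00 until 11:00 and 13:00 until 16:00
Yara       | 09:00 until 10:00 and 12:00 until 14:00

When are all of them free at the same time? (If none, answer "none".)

09:00-10:00, 13:00-14:00

Rosa ∩ Wendy: 08:00-11:00, 13:00-17:00.
Rosa ∩ Wendy ∩ Ben: 08:00-11:00, 13:00-16:00.
Rosa ∩ Wendy ∩ Ben ∩ Ugo: 09:00-10:00, 13:00-15:00.
Rosa ∩ Wendy ∩ Ben ∩ Ugo ∩ Zane: 09:00-10:00, 13:00-15:00.
Rosa ∩ Wendy ∩ Ben ∩ Ugo ∩ Zane ∩ Yara: 09:00-10:00, 13:00-14:00.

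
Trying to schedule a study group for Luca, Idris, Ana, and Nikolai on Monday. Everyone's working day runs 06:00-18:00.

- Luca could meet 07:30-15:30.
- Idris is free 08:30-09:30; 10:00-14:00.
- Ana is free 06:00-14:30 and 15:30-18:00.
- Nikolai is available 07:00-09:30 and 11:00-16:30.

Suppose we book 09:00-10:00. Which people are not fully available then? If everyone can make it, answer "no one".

Idris, Nikolai

Luca: free for 09:00-10:00. Idris: not fully free for 09:00-10:00. Ana: free for 09:00-10:00. Nikolai: not fully free for 09:00-10:00.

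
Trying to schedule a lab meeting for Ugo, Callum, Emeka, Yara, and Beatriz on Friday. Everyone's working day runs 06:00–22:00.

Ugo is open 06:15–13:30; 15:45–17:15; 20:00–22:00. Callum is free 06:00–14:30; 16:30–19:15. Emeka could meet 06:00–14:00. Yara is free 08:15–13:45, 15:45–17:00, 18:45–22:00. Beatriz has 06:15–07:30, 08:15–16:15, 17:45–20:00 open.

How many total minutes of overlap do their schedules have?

Ugo ∩ Callum: 06:15-13:30, 16:30-17:15.
Ugo ∩ Callum ∩ Emeka: 06:15-13:30.
Ugo ∩ Callum ∩ Emeka ∩ Yara: 08:15-13:30.
Ugo ∩ Callum ∩ Emeka ∩ Yara ∩ Beatriz: 08:15-13:30.
That's a single block of 315 minutes.

315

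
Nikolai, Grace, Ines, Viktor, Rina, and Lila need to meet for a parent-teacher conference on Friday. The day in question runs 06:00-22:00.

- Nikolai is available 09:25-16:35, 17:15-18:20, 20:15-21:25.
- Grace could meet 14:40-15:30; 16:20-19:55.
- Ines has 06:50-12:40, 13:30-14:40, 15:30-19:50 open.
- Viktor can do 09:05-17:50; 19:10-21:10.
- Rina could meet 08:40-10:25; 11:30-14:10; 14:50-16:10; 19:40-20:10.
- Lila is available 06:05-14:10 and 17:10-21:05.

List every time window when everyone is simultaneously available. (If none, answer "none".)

Nikolai ∩ Grace: 14:40-15:30, 16:20-16:35, 17:15-18:20.
Nikolai ∩ Grace ∩ Ines: 16:20-16:35, 17:15-18:20.
Nikolai ∩ Grace ∩ Ines ∩ Viktor: 16:20-16:35, 17:15-17:50.
Nikolai ∩ Grace ∩ Ines ∩ Viktor ∩ Rina: ∅.
Nikolai ∩ Grace ∩ Ines ∩ Viktor ∩ Rina ∩ Lila: ∅.
There is no time when everyone is free.

none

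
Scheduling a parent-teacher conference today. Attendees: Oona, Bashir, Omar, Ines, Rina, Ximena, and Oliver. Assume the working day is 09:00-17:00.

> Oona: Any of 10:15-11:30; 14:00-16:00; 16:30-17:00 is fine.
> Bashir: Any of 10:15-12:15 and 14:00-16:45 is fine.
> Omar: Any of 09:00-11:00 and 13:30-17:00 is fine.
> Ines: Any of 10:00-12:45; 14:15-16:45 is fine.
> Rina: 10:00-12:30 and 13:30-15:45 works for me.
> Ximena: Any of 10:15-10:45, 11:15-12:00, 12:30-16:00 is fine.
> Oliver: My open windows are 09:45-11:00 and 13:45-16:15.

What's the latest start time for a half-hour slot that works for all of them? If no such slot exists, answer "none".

15:15

Oona ∩ Bashir: 10:15-11:30, 14:00-16:00, 16:30-16:45.
Oona ∩ Bashir ∩ Omar: 10:15-11:00, 14:00-16:00, 16:30-16:45.
Oona ∩ Bashir ∩ Omar ∩ Ines: 10:15-11:00, 14:15-16:00, 16:30-16:45.
Oona ∩ Bashir ∩ Omar ∩ Ines ∩ Rina: 10:15-11:00, 14:15-15:45.
Oona ∩ Bashir ∩ Omar ∩ Ines ∩ Rina ∩ Ximena: 10:15-10:45, 14:15-15:45.
Oona ∩ Bashir ∩ Omar ∩ Ines ∩ Rina ∩ Ximena ∩ Oliver: 10:15-10:45, 14:15-15:45.
The last common window of at least 30 minutes is 14:15-15:45; a 30-minute meeting can start as late as 15:15 and still end by 15:45.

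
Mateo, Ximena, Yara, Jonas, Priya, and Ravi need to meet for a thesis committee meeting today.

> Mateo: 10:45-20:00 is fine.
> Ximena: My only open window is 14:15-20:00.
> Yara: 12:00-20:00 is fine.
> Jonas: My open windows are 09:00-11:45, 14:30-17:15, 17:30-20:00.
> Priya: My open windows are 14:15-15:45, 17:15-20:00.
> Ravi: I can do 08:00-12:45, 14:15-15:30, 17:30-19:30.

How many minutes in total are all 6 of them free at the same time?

Mateo ∩ Ximena: 14:15-20:00.
Mateo ∩ Ximena ∩ Yara: 14:15-20:00.
Mateo ∩ Ximena ∩ Yara ∩ Jonas: 14:30-17:15, 17:30-20:00.
Mateo ∩ Ximena ∩ Yara ∩ Jonas ∩ Priya: 14:30-15:45, 17:30-20:00.
Mateo ∩ Ximena ∩ Yara ∩ Jonas ∩ Priya ∩ Ravi: 14:30-15:30, 17:30-19:30.
Summing the common windows: 60 + 120 = 180 minutes.

180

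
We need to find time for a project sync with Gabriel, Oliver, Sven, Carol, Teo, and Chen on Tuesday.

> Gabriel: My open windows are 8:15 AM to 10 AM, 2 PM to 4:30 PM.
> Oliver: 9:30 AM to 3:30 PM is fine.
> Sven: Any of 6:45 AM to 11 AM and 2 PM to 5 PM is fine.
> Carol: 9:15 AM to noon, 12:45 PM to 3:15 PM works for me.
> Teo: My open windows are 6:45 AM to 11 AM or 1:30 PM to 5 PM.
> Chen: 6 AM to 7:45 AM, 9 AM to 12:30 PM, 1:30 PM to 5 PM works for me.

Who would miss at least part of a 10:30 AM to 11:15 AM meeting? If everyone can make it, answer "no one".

Gabriel: not fully free for 10:30-11:15. Oliver: free for 10:30-11:15. Sven: not fully free for 10:30-11:15. Carol: free for 10:30-11:15. Teo: not fully free for 10:30-11:15. Chen: free for 10:30-11:15.

Gabriel, Sven, Teo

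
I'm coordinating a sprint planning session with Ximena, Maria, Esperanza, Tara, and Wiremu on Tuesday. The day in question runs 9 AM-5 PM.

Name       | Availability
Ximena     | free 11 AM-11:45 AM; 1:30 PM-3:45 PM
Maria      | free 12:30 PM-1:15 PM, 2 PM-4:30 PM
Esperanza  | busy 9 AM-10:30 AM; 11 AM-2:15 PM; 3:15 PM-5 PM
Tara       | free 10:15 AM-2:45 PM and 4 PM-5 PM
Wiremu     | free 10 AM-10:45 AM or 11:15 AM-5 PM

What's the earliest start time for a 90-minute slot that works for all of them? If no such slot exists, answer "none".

Ximena free: 11:00-11:45, 13:30-15:45.
Maria free: 12:30-13:15, 14:00-16:30.
Esperanza free: 10:30-11:00, 14:15-15:15 (invert busy blocks within the working day).
Tara free: 10:15-14:45, 16:00-17:00.
Wiremu free: 10:00-10:45, 11:15-17:00.
Ximena ∩ Maria: 14:00-15:45.
Ximena ∩ Maria ∩ Esperanza: 14:15-15:15.
Ximena ∩ Maria ∩ Esperanza ∩ Tara: 14:15-14:45.
Ximena ∩ Maria ∩ Esperanza ∩ Tara ∩ Wiremu: 14:15-14:45.
So the common availability across everyone is 14:15-14:45.
No common window is at least 90 minutes long.

none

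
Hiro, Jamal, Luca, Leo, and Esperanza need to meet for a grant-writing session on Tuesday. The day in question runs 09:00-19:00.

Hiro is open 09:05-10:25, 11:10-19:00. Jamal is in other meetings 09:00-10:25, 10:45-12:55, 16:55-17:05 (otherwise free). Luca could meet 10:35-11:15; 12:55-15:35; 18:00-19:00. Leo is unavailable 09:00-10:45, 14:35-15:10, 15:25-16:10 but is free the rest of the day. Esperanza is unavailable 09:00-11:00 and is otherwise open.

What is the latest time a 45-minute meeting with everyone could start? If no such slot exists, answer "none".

Hiro free: 09:05-10:25, 11:10-19:00.
Jamal free: 10:25-10:45, 12:55-16:55, 17:05-19:00 (invert busy blocks within the working day).
Luca free: 10:35-11:15, 12:55-15:35, 18:00-19:00.
Leo free: 10:45-14:35, 15:10-15:25, 16:10-19:00 (invert busy blocks within the working day).
Esperanza free: 11:00-19:00 (invert busy blocks within the working day).
Hiro ∩ Jamal: 12:55-16:55, 17:05-19:00.
Hiro ∩ Jamal ∩ Luca: 12:55-15:35, 18:00-19:00.
Hiro ∩ Jamal ∩ Luca ∩ Leo: 12:55-14:35, 15:10-15:25, 18:00-19:00.
Hiro ∩ Jamal ∩ Luca ∩ Leo ∩ Esperanza: 12:55-14:35, 15:10-15:25, 18:00-19:00.
The last common window of at least 45 minutes is 18:00-19:00; a 45-minute meeting can start as late as 18:15 and still end by 19:00.

18:15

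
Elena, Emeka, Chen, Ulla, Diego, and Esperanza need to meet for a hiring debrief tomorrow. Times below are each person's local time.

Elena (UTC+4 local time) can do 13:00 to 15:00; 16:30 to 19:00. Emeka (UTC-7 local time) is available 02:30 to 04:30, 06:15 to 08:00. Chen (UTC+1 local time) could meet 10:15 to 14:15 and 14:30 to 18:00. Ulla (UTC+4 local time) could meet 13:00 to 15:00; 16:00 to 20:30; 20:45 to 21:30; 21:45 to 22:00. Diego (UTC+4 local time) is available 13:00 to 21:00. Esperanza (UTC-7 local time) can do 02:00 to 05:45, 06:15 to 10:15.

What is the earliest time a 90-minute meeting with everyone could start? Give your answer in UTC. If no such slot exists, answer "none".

Elena in UTC: 09:00-11:00, 12:30-15:00 (subtract 4h to convert from UTC+4).
Emeka in UTC: 09:30-11:30, 13:15-15:00 (add 7h to convert from UTC-7).
Chen in UTC: 09:15-13:15, 13:30-17:00 (subtract 1h to convert from UTC+1).
Ulla in UTC: 09:00-11:00, 12:00-16:30, 16:45-17:30, 17:45-18:00 (subtract 4h to convert from UTC+4).
Diego in UTC: 09:00-17:00 (subtract 4h to convert from UTC+4).
Esperanza in UTC: 09:00-12:45, 13:15-17:15 (add 7h to convert from UTC-7).
Elena ∩ Emeka: 09:30-11:00, 13:15-15:00.
Elena ∩ Emeka ∩ Chen: 09:30-11:00, 13:30-15:00.
Elena ∩ Emeka ∩ Chen ∩ Ulla: 09:30-11:00, 13:30-15:00.
Elena ∩ Emeka ∩ Chen ∩ Ulla ∩ Diego: 09:30-11:00, 13:30-15:00.
Elena ∩ Emeka ∩ Chen ∩ Ulla ∩ Diego ∩ Esperanza: 09:30-11:00, 13:30-15:00.
The first common window of at least 90 minutes is 09:30-11:00, so the earliest start is 09:30.

09:30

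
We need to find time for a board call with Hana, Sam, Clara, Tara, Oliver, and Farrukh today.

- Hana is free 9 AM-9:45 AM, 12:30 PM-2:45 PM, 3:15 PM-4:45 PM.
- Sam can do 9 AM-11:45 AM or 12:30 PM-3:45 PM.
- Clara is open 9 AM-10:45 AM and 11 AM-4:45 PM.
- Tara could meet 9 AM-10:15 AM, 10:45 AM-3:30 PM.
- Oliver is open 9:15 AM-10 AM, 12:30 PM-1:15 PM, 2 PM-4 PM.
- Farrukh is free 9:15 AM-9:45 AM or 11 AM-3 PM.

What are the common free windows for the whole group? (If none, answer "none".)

09:15-09:45, 12:30-13:15, 14:00-14:45

Hana ∩ Sam: 09:00-09:45, 12:30-14:45, 15:15-15:45.
Hana ∩ Sam ∩ Clara: 09:00-09:45, 12:30-14:45, 15:15-15:45.
Hana ∩ Sam ∩ Clara ∩ Tara: 09:00-09:45, 12:30-14:45, 15:15-15:30.
Hana ∩ Sam ∩ Clara ∩ Tara ∩ Oliver: 09:15-09:45, 12:30-13:15, 14:00-14:45, 15:15-15:30.
Hana ∩ Sam ∩ Clara ∩ Tara ∩ Oliver ∩ Farrukh: 09:15-09:45, 12:30-13:15, 14:00-14:45.
Those are the intersection windows.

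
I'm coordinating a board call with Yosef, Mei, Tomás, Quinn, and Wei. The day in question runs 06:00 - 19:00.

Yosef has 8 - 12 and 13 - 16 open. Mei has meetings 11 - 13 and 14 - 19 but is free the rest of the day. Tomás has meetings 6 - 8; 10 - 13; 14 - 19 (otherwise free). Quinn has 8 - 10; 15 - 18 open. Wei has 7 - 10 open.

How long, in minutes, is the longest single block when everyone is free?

Yosef free: 08:00-12:00, 13:00-16:00.
Mei free: 06:00-11:00, 13:00-14:00 (invert busy blocks within the working day).
Tomás free: 08:00-10:00, 13:00-14:00 (invert busy blocks within the working day).
Quinn free: 08:00-10:00, 15:00-18:00.
Wei free: 07:00-10:00.
Yosef ∩ Mei: 08:00-11:00, 13:00-14:00.
Yosef ∩ Mei ∩ Tomás: 08:00-10:00, 13:00-14:00.
Yosef ∩ Mei ∩ Tomás ∩ Quinn: 08:00-10:00.
Yosef ∩ Mei ∩ Tomás ∩ Quinn ∩ Wei: 08:00-10:00.
So the common availability across everyone is 08:00-10:00.
The longest is 08:00-10:00 at 120 minutes.

120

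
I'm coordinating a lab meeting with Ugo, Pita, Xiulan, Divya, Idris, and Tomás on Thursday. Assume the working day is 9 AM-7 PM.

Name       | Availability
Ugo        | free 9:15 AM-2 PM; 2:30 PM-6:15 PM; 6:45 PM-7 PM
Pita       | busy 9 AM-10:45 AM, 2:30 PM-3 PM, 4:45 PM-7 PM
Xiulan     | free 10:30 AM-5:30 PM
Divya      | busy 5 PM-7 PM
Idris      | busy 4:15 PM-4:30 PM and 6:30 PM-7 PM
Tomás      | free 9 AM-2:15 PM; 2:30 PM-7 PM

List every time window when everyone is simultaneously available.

10:45-14:00, 15:00-16:15, 16:30-16:45

Ugo free: 09:15-14:00, 14:30-18:15, 18:45-19:00.
Pita free: 10:45-14:30, 15:00-16:45 (invert busy blocks within the working day).
Xiulan free: 10:30-17:30.
Divya free: 09:00-17:00 (invert busy blocks within the working day).
Idris free: 09:00-16:15, 16:30-18:30 (invert busy blocks within the working day).
Tomás free: 09:00-14:15, 14:30-19:00.
Ugo ∩ Pita: 10:45-14:00, 15:00-16:45.
Ugo ∩ Pita ∩ Xiulan: 10:45-14:00, 15:00-16:45.
Ugo ∩ Pita ∩ Xiulan ∩ Divya: 10:45-14:00, 15:00-16:45.
Ugo ∩ Pita ∩ Xiulan ∩ Divya ∩ Idris: 10:45-14:00, 15:00-16:15, 16:30-16:45.
Ugo ∩ Pita ∩ Xiulan ∩ Divya ∩ Idris ∩ Tomás: 10:45-14:00, 15:00-16:15, 16:30-16:45.
So the common availability across everyone is 10:45-14:00, 15:00-16:15, 16:30-16:45.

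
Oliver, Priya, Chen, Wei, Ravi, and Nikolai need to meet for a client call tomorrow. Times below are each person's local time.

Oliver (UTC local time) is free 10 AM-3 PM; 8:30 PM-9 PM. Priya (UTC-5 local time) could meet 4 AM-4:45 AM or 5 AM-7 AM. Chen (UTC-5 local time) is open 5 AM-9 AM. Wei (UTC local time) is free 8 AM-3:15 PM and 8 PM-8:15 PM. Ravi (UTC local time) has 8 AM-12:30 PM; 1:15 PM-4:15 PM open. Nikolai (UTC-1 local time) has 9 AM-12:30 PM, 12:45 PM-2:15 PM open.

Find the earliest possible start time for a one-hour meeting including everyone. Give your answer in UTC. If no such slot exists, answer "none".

Oliver in UTC: 10:00-15:00, 20:30-21:00.
Priya in UTC: 09:00-09:45, 10:00-12:00 (add 5h to convert from UTC-5).
Chen in UTC: 10:00-14:00 (add 5h to convert from UTC-5).
Wei in UTC: 08:00-15:15, 20:00-20:15.
Ravi in UTC: 08:00-12:30, 13:15-16:15.
Nikolai in UTC: 10:00-13:30, 13:45-15:15 (add 1h to convert from UTC-1).
Oliver ∩ Priya: 10:00-12:00.
Oliver ∩ Priya ∩ Chen: 10:00-12:00.
Oliver ∩ Priya ∩ Chen ∩ Wei: 10:00-12:00.
Oliver ∩ Priya ∩ Chen ∩ Wei ∩ Ravi: 10:00-12:00.
Oliver ∩ Priya ∩ Chen ∩ Wei ∩ Ravi ∩ Nikolai: 10:00-12:00.
The first common window of at least 60 minutes is 10:00-12:00, so the earliest start is 10:00.

10:00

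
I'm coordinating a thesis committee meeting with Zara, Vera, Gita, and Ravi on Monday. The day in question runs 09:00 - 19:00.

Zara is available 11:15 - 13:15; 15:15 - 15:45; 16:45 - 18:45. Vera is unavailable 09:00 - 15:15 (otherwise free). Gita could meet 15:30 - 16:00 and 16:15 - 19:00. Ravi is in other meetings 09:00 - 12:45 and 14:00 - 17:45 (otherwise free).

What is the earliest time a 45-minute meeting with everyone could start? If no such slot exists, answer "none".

Zara free: 11:15-13:15, 15:15-15:45, 16:45-18:45.
Vera free: 15:15-19:00 (invert busy blocks within the working day).
Gita free: 15:30-16:00, 16:15-19:00.
Ravi free: 12:45-14:00, 17:45-19:00 (invert busy blocks within the working day).
Zara ∩ Vera: 15:15-15:45, 16:45-18:45.
Zara ∩ Vera ∩ Gita: 15:30-15:45, 16:45-18:45.
Zara ∩ Vera ∩ Gita ∩ Ravi: 17:45-18:45.
The first common window of at least 45 minutes is 17:45-18:45, so the earliest start is 17:45.

17:45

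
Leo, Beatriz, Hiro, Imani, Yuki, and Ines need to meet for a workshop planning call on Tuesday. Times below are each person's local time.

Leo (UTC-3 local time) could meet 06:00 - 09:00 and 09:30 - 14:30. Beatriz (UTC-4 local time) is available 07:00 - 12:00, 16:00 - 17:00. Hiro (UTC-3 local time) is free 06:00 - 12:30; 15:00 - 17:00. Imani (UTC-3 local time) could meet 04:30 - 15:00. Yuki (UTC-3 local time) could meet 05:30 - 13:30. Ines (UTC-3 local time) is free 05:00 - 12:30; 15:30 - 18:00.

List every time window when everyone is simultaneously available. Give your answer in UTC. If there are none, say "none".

Leo in UTC: 09:00-12:00, 12:30-17:30 (add 3h to convert from UTC-3).
Beatriz in UTC: 11:00-16:00, 20:00-21:00 (add 4h to convert from UTC-4).
Hiro in UTC: 09:00-15:30, 18:00-20:00 (add 3h to convert from UTC-3).
Imani in UTC: 07:30-18:00 (add 3h to convert from UTC-3).
Yuki in UTC: 08:30-16:30 (add 3h to convert from UTC-3).
Ines in UTC: 08:00-15:30, 18:30-21:00 (add 3h to convert from UTC-3).
Leo ∩ Beatriz: 11:00-12:00, 12:30-16:00.
Leo ∩ Beatriz ∩ Hiro: 11:00-12:00, 12:30-15:30.
Leo ∩ Beatriz ∩ Hiro ∩ Imani: 11:00-12:00, 12:30-15:30.
Leo ∩ Beatriz ∩ Hiro ∩ Imani ∩ Yuki: 11:00-12:00, 12:30-15:30.
Leo ∩ Beatriz ∩ Hiro ∩ Imani ∩ Yuki ∩ Ines: 11:00-12:00, 12:30-15:30.

11:00-12:00, 12:30-15:30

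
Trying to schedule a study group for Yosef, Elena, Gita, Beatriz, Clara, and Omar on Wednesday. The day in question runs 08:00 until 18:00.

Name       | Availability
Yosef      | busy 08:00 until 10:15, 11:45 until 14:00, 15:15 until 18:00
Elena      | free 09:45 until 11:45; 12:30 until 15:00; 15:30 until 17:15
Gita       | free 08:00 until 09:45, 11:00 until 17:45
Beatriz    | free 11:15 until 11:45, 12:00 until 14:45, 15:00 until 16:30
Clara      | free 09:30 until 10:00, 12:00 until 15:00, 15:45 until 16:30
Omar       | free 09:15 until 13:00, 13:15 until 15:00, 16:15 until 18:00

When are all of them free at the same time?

Yosef free: 10:15-11:45, 14:00-15:15 (invert busy blocks within the working day).
Elena free: 09:45-11:45, 12:30-15:00, 15:30-17:15.
Gita free: 08:00-09:45, 11:00-17:45.
Beatriz free: 11:15-11:45, 12:00-14:45, 15:00-16:30.
Clara free: 09:30-10:00, 12:00-15:00, 15:45-16:30.
Omar free: 09:15-13:00, 13:15-15:00, 16:15-18:00.
Yosef ∩ Elena: 10:15-11:45, 14:00-15:00.
Yosef ∩ Elena ∩ Gita: 11:00-11:45, 14:00-15:00.
Yosef ∩ Elena ∩ Gita ∩ Beatriz: 11:15-11:45, 14:00-14:45.
Yosef ∩ Elena ∩ Gita ∩ Beatriz ∩ Clara: 14:00-14:45.
Yosef ∩ Elena ∩ Gita ∩ Beatriz ∩ Clara ∩ Omar: 14:00-14:45.
So the common availability across everyone is 14:00-14:45.

14:00-14:45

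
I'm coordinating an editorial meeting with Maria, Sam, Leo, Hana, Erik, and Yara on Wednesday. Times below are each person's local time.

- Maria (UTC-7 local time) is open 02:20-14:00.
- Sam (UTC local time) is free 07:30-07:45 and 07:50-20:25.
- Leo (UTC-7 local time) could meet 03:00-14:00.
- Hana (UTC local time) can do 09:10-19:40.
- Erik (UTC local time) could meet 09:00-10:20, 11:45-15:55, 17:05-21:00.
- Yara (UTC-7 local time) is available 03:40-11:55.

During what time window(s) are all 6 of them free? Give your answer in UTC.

Maria in UTC: 09:20-21:00 (add 7h to convert from UTC-7).
Sam in UTC: 07:30-07:45, 07:50-20:25.
Leo in UTC: 10:00-21:00 (add 7h to convert from UTC-7).
Hana in UTC: 09:10-19:40.
Erik in UTC: 09:00-10:20, 11:45-15:55, 17:05-21:00.
Yara in UTC: 10:40-18:55 (add 7h to convert from UTC-7).
Maria ∩ Sam: 09:20-20:25.
Maria ∩ Sam ∩ Leo: 10:00-20:25.
Maria ∩ Sam ∩ Leo ∩ Hana: 10:00-19:40.
Maria ∩ Sam ∩ Leo ∩ Hana ∩ Erik: 10:00-10:20, 11:45-15:55, 17:05-19:40.
Maria ∩ Sam ∩ Leo ∩ Hana ∩ Erik ∩ Yara: 11:45-15:55, 17:05-18:55.
Those are the intersection windows.

11:45-15:55, 17:05-18:55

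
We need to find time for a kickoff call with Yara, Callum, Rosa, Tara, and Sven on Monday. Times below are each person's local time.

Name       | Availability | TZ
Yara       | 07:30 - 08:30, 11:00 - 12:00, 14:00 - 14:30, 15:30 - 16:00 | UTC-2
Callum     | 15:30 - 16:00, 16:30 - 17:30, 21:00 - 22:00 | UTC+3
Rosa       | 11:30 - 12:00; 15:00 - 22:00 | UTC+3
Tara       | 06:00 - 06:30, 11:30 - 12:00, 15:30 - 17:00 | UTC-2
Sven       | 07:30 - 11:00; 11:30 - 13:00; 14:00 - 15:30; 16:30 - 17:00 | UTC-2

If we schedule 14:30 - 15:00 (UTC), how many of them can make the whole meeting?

2

Yara in UTC: 09:30-10:30, 13:00-14:00, 16:00-16:30, 17:30-18:00 (add 2h to convert from UTC-2).
Callum in UTC: 12:30-13:00, 13:30-14:30, 18:00-19:00 (subtract 3h to convert from UTC+3).
Rosa in UTC: 08:30-09:00, 12:00-19:00 (subtract 3h to convert from UTC+3).
Tara in UTC: 08:00-08:30, 13:30-14:00, 17:30-19:00 (add 2h to convert from UTC-2).
Sven in UTC: 09:30-13:00, 13:30-15:00, 16:00-17:30, 18:30-19:00 (add 2h to convert from UTC-2).
Rosa and Sven can make the full 14:30-15:00 slot — that's 2.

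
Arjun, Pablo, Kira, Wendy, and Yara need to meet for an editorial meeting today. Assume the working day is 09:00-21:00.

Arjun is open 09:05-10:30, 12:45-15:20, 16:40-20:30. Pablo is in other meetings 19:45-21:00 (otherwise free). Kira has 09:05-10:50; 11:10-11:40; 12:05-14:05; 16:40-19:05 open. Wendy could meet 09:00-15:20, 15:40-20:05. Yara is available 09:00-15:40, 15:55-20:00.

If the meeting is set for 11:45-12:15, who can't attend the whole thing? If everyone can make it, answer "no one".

Arjun free: 09:05-10:30, 12:45-15:20, 16:40-20:30.
Pablo free: 09:00-19:45 (invert busy blocks within the working day).
Kira free: 09:05-10:50, 11:10-11:40, 12:05-14:05, 16:40-19:05.
Wendy free: 09:00-15:20, 15:40-20:05.
Yara free: 09:00-15:40, 15:55-20:00.
Arjun: not fully free for 11:45-12:15. Pablo: free for 11:45-12:15. Kira: not fully free for 11:45-12:15. Wendy: free for 11:45-12:15. Yara: free for 11:45-12:15.

Arjun, Kira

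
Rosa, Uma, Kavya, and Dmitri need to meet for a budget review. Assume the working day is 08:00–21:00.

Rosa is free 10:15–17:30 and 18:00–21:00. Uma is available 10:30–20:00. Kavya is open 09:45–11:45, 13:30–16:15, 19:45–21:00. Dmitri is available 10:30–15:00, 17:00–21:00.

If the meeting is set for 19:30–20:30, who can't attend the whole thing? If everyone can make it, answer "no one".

Kavya, Uma

Rosa: free for 19:30-20:30. Uma: not fully free for 19:30-20:30. Kavya: not fully free for 19:30-20:30. Dmitri: free for 19:30-20:30.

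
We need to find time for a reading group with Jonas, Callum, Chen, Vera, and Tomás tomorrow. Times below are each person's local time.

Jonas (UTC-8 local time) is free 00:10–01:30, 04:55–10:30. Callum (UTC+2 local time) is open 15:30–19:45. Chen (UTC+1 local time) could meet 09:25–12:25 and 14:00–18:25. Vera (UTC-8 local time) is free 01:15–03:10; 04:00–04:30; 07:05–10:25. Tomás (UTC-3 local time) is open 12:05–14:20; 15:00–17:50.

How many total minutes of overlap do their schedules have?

Jonas in UTC: 08:10-09:30, 12:55-18:30 (add 8h to convert from UTC-8).
Callum in UTC: 13:30-17:45 (subtract 2h to convert from UTC+2).
Chen in UTC: 08:25-11:25, 13:00-17:25 (subtract 1h to convert from UTC+1).
Vera in UTC: 09:15-11:10, 12:00-12:30, 15:05-18:25 (add 8h to convert from UTC-8).
Tomás in UTC: 15:05-17:20, 18:00-20:50 (add 3h to convert from UTC-3).
Jonas ∩ Callum: 13:30-17:45.
Jonas ∩ Callum ∩ Chen: 13:30-17:25.
Jonas ∩ Callum ∩ Chen ∩ Vera: 15:05-17:25.
Jonas ∩ Callum ∩ Chen ∩ Vera ∩ Tomás: 15:05-17:20.
That's a single block of 135 minutes.

135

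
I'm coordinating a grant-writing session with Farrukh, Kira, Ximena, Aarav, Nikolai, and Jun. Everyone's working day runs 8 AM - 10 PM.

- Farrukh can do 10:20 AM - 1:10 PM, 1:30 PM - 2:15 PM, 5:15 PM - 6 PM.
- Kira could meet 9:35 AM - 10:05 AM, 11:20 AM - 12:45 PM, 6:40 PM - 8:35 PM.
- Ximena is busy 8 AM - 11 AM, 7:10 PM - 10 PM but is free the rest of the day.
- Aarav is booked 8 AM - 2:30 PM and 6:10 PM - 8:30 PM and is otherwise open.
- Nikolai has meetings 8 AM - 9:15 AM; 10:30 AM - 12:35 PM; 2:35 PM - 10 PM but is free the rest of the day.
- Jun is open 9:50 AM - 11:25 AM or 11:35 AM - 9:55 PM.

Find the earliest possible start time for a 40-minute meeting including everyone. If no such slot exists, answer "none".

none

Farrukh free: 10:20-13:10, 13:30-14:15, 17:15-18:00.
Kira free: 09:35-10:05, 11:20-12:45, 18:40-20:35.
Ximena free: 11:00-19:10 (invert busy blocks within the working day).
Aarav free: 14:30-18:10, 20:30-22:00 (invert busy blocks within the working day).
Nikolai free: 09:15-10:30, 12:35-14:35 (invert busy blocks within the working day).
Jun free: 09:50-11:25, 11:35-21:55.
Farrukh ∩ Kira: 11:20-12:45.
Farrukh ∩ Kira ∩ Ximena: 11:20-12:45.
Farrukh ∩ Kira ∩ Ximena ∩ Aarav: ∅.
Farrukh ∩ Kira ∩ Ximena ∩ Aarav ∩ Nikolai: ∅.
Farrukh ∩ Kira ∩ Ximena ∩ Aarav ∩ Nikolai ∩ Jun: ∅.
There is no time when everyone is free.
No common window is at least 40 minutes long.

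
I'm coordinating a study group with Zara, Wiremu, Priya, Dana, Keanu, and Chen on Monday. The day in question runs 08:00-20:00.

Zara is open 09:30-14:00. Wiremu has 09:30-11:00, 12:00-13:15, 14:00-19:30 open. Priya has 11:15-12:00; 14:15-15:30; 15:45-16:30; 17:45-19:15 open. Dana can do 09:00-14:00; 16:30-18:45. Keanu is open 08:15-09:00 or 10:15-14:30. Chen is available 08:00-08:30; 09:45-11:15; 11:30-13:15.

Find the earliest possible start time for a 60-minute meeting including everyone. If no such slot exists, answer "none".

none

Zara ∩ Wiremu: 09:30-11:00, 12:00-13:15.
Zara ∩ Wiremu ∩ Priya: ∅.
Zara ∩ Wiremu ∩ Priya ∩ Dana: ∅.
Zara ∩ Wiremu ∩ Priya ∩ Dana ∩ Keanu: ∅.
Zara ∩ Wiremu ∩ Priya ∩ Dana ∩ Keanu ∩ Chen: ∅.
There is no time when everyone is free.
No common window is at least 60 minutes long.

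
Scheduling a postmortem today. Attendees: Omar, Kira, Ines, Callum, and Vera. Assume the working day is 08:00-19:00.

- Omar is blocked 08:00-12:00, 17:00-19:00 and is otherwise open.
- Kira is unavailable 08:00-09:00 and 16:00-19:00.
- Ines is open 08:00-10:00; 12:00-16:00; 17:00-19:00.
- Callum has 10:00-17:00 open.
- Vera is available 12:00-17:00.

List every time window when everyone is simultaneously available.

12:00-16:00

Omar free: 12:00-17:00 (invert busy blocks within the working day).
Kira free: 09:00-16:00 (invert busy blocks within the working day).
Ines free: 08:00-10:00, 12:00-16:00, 17:00-19:00.
Callum free: 10:00-17:00.
Vera free: 12:00-17:00.
Omar ∩ Kira: 12:00-16:00.
Omar ∩ Kira ∩ Ines: 12:00-16:00.
Omar ∩ Kira ∩ Ines ∩ Callum: 12:00-16:00.
Omar ∩ Kira ∩ Ines ∩ Callum ∩ Vera: 12:00-16:00.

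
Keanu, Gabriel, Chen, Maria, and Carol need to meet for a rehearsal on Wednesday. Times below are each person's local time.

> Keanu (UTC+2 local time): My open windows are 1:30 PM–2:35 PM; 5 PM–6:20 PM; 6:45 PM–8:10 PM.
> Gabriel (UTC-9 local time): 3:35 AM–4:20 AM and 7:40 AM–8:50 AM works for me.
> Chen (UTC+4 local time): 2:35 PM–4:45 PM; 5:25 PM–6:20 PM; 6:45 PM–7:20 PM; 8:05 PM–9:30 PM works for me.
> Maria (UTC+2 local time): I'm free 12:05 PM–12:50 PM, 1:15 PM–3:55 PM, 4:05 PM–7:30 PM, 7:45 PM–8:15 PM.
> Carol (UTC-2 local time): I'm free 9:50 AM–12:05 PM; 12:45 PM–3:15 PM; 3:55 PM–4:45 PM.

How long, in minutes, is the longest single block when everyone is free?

Keanu in UTC: 11:30-12:35, 15:00-16:20, 16:45-18:10 (subtract 2h to convert from UTC+2).
Gabriel in UTC: 12:35-13:20, 16:40-17:50 (add 9h to convert from UTC-9).
Chen in UTC: 10:35-12:45, 13:25-14:20, 14:45-15:20, 16:05-17:30 (subtract 4h to convert from UTC+4).
Maria in UTC: 10:05-10:50, 11:15-13:55, 14:05-17:30, 17:45-18:15 (subtract 2h to convert from UTC+2).
Carol in UTC: 11:50-14:05, 14:45-17:15, 17:55-18:45 (add 2h to convert from UTC-2).
Keanu ∩ Gabriel: 16:45-17:50.
Keanu ∩ Gabriel ∩ Chen: 16:45-17:30.
Keanu ∩ Gabriel ∩ Chen ∩ Maria: 16:45-17:30.
Keanu ∩ Gabriel ∩ Chen ∩ Maria ∩ Carol: 16:45-17:15.
The longest is 16:45-17:15 at 30 minutes.

30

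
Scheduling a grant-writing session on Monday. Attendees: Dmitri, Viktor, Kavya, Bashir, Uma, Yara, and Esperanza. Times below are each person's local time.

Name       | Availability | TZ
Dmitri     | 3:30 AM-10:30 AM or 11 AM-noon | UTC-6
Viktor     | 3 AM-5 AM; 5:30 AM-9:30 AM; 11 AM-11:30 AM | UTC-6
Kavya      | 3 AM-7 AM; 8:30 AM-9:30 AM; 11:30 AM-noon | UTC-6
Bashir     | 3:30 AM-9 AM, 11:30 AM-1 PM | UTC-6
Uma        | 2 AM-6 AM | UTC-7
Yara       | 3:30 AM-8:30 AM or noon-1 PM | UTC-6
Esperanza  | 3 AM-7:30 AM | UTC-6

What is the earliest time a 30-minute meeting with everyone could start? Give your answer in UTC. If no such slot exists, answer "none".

Dmitri in UTC: 09:30-16:30, 17:00-18:00 (add 6h to convert from UTC-6).
Viktor in UTC: 09:00-11:00, 11:30-15:30, 17:00-17:30 (add 6h to convert from UTC-6).
Kavya in UTC: 09:00-13:00, 14:30-15:30, 17:30-18:00 (add 6h to convert from UTC-6).
Bashir in UTC: 09:30-15:00, 17:30-19:00 (add 6h to convert from UTC-6).
Uma in UTC: 09:00-13:00 (add 7h to convert from UTC-7).
Yara in UTC: 09:30-14:30, 18:00-19:00 (add 6h to convert from UTC-6).
Esperanza in UTC: 09:00-13:30 (add 6h to convert from UTC-6).
Dmitri ∩ Viktor: 09:30-11:00, 11:30-15:30, 17:00-17:30.
Dmitri ∩ Viktor ∩ Kavya: 09:30-11:00, 11:30-13:00, 14:30-15:30.
Dmitri ∩ Viktor ∩ Kavya ∩ Bashir: 09:30-11:00, 11:30-13:00, 14:30-15:00.
Dmitri ∩ Viktor ∩ Kavya ∩ Bashir ∩ Uma: 09:30-11:00, 11:30-13:00.
Dmitri ∩ Viktor ∩ Kavya ∩ Bashir ∩ Uma ∩ Yara: 09:30-11:00, 11:30-13:00.
Dmitri ∩ Viktor ∩ Kavya ∩ Bashir ∩ Uma ∩ Yara ∩ Esperanza: 09:30-11:00, 11:30-13:00.
Those are the intersection windows.
The first common window of at least 30 minutes is 09:30-11:00, so the earliest start is 09:30.

09:30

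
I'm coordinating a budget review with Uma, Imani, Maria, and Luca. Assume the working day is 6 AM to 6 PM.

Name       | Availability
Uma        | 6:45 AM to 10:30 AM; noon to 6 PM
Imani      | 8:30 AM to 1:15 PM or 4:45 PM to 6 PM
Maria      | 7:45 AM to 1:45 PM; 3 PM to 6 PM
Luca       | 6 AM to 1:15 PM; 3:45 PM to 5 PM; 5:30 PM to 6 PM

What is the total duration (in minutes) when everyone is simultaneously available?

Uma ∩ Imani: 08:30-10:30, 12:00-13:15, 16:45-18:00.
Uma ∩ Imani ∩ Maria: 08:30-10:30, 12:00-13:15, 16:45-18:00.
Uma ∩ Imani ∩ Maria ∩ Luca: 08:30-10:30, 12:00-13:15, 16:45-17:00, 17:30-18:00.
Summing the common windows: 120 + 75 + 15 + 30 = 240 minutes.

240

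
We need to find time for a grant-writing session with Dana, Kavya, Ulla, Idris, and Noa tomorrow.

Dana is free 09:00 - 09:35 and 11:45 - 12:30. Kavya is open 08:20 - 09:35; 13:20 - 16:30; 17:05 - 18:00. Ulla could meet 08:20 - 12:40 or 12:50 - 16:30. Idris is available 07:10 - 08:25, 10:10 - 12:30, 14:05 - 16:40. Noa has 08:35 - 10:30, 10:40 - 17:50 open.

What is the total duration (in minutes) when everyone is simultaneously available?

0

Dana ∩ Kavya: 09:00-09:35.
Dana ∩ Kavya ∩ Ulla: 09:00-09:35.
Dana ∩ Kavya ∩ Ulla ∩ Idris: ∅.
Dana ∩ Kavya ∩ Ulla ∩ Idris ∩ Noa: ∅.
There is no time when everyone is free.
There is no common window, so the total is 0 minutes.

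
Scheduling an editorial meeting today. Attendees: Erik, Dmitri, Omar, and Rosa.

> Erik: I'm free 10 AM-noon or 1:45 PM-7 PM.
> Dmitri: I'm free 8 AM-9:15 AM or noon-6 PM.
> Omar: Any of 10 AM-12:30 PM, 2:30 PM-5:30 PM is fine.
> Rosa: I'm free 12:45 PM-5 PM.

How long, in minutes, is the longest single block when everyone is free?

Erik ∩ Dmitri: 13:45-18:00.
Erik ∩ Dmitri ∩ Omar: 14:30-17:30.
Erik ∩ Dmitri ∩ Omar ∩ Rosa: 14:30-17:00.
The longest is 14:30-17:00 at 150 minutes.

150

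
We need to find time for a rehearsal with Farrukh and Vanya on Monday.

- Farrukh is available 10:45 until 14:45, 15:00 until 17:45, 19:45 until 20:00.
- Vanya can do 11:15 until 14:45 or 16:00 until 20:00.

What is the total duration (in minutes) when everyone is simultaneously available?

330

Farrukh ∩ Vanya: 11:15-14:45, 16:00-17:45, 19:45-20:00.
Summing the common windows: 210 + 105 + 15 = 330 minutes.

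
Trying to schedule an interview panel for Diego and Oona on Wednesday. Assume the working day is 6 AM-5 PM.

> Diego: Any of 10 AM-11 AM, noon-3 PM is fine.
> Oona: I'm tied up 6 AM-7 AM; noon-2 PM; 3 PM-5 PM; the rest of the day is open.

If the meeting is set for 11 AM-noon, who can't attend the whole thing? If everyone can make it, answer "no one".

Diego free: 10:00-11:00, 12:00-15:00.
Oona free: 07:00-12:00, 14:00-15:00 (invert busy blocks within the working day).
Diego: not fully free for 11:00-12:00. Oona: free for 11:00-12:00.

Diego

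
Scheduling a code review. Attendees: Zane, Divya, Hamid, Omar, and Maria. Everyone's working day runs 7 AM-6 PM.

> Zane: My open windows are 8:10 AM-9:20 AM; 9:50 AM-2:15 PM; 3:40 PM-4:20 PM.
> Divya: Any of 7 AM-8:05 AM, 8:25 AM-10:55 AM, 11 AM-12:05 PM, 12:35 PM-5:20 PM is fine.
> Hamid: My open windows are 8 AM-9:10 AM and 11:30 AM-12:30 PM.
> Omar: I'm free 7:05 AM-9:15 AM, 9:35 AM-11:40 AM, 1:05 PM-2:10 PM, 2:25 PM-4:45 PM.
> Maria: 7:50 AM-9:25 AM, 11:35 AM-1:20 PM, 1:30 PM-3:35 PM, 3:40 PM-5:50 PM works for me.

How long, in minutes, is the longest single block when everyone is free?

45

Zane ∩ Divya: 08:25-09:20, 09:50-10:55, 11:00-12:05, 12:35-14:15, 15:40-16:20.
Zane ∩ Divya ∩ Hamid: 08:25-09:10, 11:30-12:05.
Zane ∩ Divya ∩ Hamid ∩ Omar: 08:25-09:10, 11:30-11:40.
Zane ∩ Divya ∩ Hamid ∩ Omar ∩ Maria: 08:25-09:10, 11:35-11:40.
The longest is 08:25-09:10 at 45 minutes.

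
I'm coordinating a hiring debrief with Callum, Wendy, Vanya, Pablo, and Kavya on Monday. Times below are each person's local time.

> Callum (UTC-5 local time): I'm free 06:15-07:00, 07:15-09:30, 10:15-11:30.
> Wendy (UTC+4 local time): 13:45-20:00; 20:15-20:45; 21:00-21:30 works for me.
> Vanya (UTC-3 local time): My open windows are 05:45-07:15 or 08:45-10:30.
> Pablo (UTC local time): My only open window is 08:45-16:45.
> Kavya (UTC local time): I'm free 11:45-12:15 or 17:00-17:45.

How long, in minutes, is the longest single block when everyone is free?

Callum in UTC: 11:15-12:00, 12:15-14:30, 15:15-16:30 (add 5h to convert from UTC-5).
Wendy in UTC: 09:45-16:00, 16:15-16:45, 17:00-17:30 (subtract 4h to convert from UTC+4).
Vanya in UTC: 08:45-10:15, 11:45-13:30 (add 3h to convert from UTC-3).
Pablo in UTC: 08:45-16:45.
Kavya in UTC: 11:45-12:15, 17:00-17:45.
Callum ∩ Wendy: 11:15-12:00, 12:15-14:30, 15:15-16:00, 16:15-16:30.
Callum ∩ Wendy ∩ Vanya: 11:45-12:00, 12:15-13:30.
Callum ∩ Wendy ∩ Vanya ∩ Pablo: 11:45-12:00, 12:15-13:30.
Callum ∩ Wendy ∩ Vanya ∩ Pablo ∩ Kavya: 11:45-12:00.
The longest is 11:45-12:00 at 15 minutes.

15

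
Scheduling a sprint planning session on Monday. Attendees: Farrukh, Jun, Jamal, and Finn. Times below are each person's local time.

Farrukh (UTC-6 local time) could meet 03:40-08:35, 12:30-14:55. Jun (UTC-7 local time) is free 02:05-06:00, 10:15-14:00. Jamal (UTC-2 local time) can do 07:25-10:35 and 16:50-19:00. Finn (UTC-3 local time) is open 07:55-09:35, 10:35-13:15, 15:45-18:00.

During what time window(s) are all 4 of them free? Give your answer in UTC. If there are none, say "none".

Farrukh in UTC: 09:40-14:35, 18:30-20:55 (add 6h to convert from UTC-6).
Jun in UTC: 09:05-13:00, 17:15-21:00 (add 7h to convert from UTC-7).
Jamal in UTC: 09:25-12:35, 18:50-21:00 (add 2h to convert from UTC-2).
Finn in UTC: 10:55-12:35, 13:35-16:15, 18:45-21:00 (add 3h to convert from UTC-3).
Farrukh ∩ Jun: 09:40-13:00, 18:30-20:55.
Farrukh ∩ Jun ∩ Jamal: 09:40-12:35, 18:50-20:55.
Farrukh ∩ Jun ∩ Jamal ∩ Finn: 10:55-12:35, 18:50-20:55.

10:55-12:35, 18:50-20:55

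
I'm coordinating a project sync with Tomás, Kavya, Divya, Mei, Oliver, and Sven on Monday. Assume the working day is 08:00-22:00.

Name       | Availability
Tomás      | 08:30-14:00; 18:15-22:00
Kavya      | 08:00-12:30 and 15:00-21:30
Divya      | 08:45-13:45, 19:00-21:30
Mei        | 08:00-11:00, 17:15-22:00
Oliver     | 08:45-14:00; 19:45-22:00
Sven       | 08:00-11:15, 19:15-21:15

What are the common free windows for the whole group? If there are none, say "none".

Tomás ∩ Kavya: 08:30-12:30, 18:15-21:30.
Tomás ∩ Kavya ∩ Divya: 08:45-12:30, 19:00-21:30.
Tomás ∩ Kavya ∩ Divya ∩ Mei: 08:45-11:00, 19:00-21:30.
Tomás ∩ Kavya ∩ Divya ∩ Mei ∩ Oliver: 08:45-11:00, 19:45-21:30.
Tomás ∩ Kavya ∩ Divya ∩ Mei ∩ Oliver ∩ Sven: 08:45-11:00, 19:45-21:15.

08:45-11:00, 19:45-21:15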